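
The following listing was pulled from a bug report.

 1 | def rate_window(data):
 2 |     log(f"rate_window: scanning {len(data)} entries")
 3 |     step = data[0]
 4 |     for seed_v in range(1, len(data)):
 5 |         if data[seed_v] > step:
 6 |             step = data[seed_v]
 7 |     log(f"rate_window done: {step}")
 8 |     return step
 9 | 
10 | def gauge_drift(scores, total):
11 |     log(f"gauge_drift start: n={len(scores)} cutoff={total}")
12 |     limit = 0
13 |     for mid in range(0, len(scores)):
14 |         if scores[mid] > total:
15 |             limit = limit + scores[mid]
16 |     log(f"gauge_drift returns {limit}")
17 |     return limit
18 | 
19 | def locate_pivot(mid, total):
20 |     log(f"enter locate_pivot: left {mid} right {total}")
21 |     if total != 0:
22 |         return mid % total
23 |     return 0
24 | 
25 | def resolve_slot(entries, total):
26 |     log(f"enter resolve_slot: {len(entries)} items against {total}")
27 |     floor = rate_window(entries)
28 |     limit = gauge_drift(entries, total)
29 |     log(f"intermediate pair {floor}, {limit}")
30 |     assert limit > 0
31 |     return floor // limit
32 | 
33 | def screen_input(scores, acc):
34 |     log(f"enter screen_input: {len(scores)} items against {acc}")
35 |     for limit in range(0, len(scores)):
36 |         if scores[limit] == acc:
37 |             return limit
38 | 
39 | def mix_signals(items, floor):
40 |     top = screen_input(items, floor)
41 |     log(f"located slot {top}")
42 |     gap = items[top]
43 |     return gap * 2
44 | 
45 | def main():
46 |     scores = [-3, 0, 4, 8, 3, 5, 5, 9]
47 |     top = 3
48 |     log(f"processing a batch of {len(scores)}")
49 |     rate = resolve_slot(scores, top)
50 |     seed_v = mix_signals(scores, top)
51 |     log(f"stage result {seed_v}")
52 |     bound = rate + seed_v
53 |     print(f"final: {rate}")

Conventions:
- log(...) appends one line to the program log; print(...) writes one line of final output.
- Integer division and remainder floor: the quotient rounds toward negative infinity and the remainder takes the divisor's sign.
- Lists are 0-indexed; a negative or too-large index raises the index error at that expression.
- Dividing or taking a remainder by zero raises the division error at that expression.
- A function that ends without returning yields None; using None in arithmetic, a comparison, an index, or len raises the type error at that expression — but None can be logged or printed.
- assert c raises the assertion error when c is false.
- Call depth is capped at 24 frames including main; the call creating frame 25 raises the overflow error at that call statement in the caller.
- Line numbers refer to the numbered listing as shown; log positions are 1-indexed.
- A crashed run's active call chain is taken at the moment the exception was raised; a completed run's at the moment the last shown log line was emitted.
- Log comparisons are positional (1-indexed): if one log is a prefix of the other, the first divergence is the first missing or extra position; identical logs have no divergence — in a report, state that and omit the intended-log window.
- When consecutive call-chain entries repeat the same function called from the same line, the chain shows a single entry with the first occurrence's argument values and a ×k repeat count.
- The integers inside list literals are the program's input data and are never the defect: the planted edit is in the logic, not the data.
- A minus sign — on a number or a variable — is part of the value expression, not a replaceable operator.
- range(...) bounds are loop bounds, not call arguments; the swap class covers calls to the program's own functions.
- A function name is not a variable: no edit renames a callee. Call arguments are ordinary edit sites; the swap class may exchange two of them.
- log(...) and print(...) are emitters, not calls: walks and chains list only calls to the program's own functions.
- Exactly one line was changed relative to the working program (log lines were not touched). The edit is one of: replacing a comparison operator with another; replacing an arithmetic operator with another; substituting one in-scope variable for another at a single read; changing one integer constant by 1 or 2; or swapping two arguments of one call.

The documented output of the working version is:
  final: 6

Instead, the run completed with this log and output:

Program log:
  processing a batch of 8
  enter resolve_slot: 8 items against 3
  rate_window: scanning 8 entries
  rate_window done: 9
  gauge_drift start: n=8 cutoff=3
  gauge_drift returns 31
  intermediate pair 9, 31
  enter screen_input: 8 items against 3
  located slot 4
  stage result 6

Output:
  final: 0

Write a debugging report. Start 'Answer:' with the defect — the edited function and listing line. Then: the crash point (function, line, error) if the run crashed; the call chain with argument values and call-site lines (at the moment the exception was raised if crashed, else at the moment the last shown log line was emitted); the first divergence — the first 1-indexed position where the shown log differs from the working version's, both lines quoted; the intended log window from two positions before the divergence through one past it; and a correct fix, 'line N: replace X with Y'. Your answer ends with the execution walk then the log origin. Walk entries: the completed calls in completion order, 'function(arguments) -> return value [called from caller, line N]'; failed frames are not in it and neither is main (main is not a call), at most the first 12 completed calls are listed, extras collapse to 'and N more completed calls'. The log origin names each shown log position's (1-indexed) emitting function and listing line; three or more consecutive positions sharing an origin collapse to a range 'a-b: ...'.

Answer: the defect is in main at line 53.
Key observation: The two runs log identically and part ways only at the printed values.
Call chain: main.
First divergence: none; the two logs match at every position.
Execution walk:
  rate_window([-3, 0, 4, 8, 3, 5, 5, 9]) -> 9  [called from resolve_slot, line 27]
  gauge_drift([-3, 0, 4, 8, 3, 5, 5, 9], 3) -> 31  [called from resolve_slot, line 28]
  resolve_slot([-3, 0, 4, 8, 3, 5, 5, 9], 3) -> 0  [called from main, line 49]
  screen_input([-3, 0, 4, 8, 3, 5, 5, 9], 3) -> 4  [called from mix_signals, line 40]
  mix_signals([-3, 0, 4, 8, 3, 5, 5, 9], 3) -> 6  [called from main, line 50]
Log line origins:
  1: from main, line 48
  2: from resolve_slot, line 26
  3: from rate_window, line 2
  4: from rate_window, line 7
  5: from gauge_drift, line 11
  6: from gauge_drift, line 16
  7: from resolve_slot, line 29
  8: from screen_input, line 34
  9: from mix_signals, line 41
  10: from main, line 51
A correct fix: line 53: replace `rate` with `bound`.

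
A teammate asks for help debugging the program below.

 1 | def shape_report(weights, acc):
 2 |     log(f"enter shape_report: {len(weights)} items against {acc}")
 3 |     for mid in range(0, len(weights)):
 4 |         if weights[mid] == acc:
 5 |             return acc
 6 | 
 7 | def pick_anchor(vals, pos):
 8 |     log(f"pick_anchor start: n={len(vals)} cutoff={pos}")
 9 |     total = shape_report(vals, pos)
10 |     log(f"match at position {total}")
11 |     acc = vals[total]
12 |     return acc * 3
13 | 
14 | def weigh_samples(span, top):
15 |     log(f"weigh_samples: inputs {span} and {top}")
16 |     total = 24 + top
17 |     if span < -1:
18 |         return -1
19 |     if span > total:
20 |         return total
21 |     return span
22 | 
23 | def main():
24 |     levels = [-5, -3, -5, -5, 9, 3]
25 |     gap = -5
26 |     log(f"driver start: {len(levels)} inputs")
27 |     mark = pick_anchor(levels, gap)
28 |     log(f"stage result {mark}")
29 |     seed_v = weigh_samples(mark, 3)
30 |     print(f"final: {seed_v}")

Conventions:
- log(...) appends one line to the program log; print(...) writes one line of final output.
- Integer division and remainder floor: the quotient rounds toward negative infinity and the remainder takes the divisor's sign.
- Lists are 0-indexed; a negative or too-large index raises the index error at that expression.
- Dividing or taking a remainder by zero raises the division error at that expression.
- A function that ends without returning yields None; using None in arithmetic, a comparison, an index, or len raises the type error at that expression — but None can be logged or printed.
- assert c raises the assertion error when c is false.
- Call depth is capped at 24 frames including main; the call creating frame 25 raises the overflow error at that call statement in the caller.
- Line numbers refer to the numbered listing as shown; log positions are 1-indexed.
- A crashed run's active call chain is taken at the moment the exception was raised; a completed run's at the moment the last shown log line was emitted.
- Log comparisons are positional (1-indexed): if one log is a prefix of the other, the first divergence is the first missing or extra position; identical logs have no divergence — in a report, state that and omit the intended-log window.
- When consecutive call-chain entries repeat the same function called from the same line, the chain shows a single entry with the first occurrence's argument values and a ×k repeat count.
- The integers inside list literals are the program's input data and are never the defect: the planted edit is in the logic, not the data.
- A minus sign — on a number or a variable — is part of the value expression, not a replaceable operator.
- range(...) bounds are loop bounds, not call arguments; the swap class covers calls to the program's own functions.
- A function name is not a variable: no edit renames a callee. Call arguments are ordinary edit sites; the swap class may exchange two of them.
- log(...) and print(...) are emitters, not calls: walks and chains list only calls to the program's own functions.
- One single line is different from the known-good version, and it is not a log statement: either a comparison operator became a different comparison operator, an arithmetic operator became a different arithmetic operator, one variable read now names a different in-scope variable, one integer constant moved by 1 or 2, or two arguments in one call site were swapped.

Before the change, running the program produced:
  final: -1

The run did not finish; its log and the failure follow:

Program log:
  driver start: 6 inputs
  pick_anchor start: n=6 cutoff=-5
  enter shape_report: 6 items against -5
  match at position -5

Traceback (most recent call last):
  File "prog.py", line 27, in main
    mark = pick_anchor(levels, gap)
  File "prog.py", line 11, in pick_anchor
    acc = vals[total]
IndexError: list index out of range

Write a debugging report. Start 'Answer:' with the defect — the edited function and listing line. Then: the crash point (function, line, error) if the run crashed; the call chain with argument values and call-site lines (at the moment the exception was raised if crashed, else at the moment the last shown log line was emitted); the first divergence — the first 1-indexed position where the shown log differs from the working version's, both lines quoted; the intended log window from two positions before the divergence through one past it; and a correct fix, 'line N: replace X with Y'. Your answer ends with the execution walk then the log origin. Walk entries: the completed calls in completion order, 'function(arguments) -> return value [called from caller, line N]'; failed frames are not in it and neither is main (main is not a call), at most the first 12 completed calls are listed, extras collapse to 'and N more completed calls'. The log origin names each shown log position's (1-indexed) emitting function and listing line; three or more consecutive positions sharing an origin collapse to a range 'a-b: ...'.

Answer: the defect is in shape_report at line 5.
Core observation: The log first diverges at position 4: the faulty run prints 'match at position -5' where the working version prints 'match at position 0'.
Crash: pick_anchor, line 11, IndexError.
Call chain: main -> pick_anchor([-5, -3, -5, -5, 9, 3], -5) (called at line 27).
First divergence: position 4; shown 'match at position -5' vs intended 'match at position 0'.
Intended log window:
  2: pick_anchor start: n=6 cutoff=-5
  3: enter shape_report: 6 items against -5
  4: match at position 0
  5: stage result -15
Execution walk:
  shape_report([-5, -3, -5, -5, 9, 3], -5) -> -5  [called from pick_anchor, line 9]
Log origin:
  1 — main, line 26
  2 — pick_anchor, line 8
  3 — shape_report, line 2
  4 — pick_anchor, line 10
A correct fix: line 5: replace `acc` with `mid`.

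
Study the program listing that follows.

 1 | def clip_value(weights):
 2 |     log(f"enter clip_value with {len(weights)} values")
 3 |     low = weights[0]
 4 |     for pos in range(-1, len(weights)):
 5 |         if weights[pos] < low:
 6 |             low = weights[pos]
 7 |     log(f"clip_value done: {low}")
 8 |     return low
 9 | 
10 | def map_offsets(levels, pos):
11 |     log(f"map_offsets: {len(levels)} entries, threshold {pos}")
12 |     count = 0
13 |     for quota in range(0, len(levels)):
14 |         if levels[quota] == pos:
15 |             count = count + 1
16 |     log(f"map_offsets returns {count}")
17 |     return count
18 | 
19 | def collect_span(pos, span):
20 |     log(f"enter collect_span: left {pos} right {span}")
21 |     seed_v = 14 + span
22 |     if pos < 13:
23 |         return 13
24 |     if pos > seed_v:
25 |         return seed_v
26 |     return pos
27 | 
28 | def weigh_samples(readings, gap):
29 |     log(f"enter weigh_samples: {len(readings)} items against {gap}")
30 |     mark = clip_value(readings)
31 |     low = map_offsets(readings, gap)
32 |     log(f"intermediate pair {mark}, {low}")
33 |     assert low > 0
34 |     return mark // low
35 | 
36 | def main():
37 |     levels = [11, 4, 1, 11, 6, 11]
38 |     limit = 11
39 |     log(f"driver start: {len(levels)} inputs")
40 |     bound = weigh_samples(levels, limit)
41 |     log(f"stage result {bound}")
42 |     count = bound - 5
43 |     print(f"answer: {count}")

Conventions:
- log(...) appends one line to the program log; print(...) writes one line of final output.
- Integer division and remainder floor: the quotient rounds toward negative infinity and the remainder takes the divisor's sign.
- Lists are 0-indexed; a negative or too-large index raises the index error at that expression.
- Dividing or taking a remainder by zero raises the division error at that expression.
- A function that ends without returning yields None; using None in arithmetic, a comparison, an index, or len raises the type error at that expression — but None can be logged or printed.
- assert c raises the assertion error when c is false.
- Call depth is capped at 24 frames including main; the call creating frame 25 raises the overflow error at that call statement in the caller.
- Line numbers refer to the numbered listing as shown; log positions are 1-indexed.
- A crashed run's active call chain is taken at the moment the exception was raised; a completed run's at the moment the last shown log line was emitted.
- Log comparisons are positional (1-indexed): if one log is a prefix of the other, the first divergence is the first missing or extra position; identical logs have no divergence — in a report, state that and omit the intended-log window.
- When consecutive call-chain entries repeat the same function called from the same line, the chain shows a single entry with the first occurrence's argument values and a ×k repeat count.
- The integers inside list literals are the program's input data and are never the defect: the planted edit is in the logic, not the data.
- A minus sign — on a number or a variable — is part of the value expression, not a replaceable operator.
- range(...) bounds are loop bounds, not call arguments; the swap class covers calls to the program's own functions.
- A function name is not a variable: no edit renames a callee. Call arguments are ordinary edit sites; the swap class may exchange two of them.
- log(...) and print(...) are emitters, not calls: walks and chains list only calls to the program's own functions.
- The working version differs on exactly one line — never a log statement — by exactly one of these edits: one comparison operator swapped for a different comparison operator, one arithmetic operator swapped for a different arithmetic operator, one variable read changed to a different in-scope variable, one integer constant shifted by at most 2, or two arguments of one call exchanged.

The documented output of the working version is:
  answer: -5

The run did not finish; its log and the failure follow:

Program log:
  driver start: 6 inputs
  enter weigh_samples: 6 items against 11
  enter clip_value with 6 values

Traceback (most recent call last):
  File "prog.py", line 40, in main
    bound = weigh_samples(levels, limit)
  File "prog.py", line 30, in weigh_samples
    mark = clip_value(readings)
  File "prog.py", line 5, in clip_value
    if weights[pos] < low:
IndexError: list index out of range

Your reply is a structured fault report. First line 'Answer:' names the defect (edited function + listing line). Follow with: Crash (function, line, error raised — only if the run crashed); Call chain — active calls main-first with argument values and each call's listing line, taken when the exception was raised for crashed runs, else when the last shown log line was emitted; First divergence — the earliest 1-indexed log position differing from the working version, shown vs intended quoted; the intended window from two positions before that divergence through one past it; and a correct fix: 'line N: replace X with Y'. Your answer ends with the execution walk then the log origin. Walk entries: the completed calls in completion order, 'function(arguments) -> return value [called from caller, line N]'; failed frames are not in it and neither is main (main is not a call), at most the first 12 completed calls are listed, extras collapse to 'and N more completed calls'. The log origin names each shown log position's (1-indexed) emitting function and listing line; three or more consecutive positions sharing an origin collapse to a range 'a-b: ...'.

Answer: the defect is in clip_value at line 4.
Core observation: After 3 matching log lines the faulty run goes silent, while the working version continues with 'clip_value done: 1'.
Crash: clip_value, line 5, IndexError.
Call chain: main -> weigh_samples([11, 4, 1, 11, 6, 11], 11) (called at line 40) -> clip_value([11, 4, 1, 11, 6, 11]) (called at line 30).
First divergence: position 4 — after 3 matching lines the faulty run goes silent; intended next line 'clip_value done: 1'.
Intended log window:
  2: enter weigh_samples: 6 items against 11
  3: enter clip_value with 6 values
  4: clip_value done: 1
  5: map_offsets: 6 entries, threshold 11
Execution walk:
  (no call completed)
Log origin:
  1: logged in main at line 39
  2: logged in weigh_samples at line 29
  3: logged in clip_value at line 2
A correct fix: line 4: replace `-1` with `1`.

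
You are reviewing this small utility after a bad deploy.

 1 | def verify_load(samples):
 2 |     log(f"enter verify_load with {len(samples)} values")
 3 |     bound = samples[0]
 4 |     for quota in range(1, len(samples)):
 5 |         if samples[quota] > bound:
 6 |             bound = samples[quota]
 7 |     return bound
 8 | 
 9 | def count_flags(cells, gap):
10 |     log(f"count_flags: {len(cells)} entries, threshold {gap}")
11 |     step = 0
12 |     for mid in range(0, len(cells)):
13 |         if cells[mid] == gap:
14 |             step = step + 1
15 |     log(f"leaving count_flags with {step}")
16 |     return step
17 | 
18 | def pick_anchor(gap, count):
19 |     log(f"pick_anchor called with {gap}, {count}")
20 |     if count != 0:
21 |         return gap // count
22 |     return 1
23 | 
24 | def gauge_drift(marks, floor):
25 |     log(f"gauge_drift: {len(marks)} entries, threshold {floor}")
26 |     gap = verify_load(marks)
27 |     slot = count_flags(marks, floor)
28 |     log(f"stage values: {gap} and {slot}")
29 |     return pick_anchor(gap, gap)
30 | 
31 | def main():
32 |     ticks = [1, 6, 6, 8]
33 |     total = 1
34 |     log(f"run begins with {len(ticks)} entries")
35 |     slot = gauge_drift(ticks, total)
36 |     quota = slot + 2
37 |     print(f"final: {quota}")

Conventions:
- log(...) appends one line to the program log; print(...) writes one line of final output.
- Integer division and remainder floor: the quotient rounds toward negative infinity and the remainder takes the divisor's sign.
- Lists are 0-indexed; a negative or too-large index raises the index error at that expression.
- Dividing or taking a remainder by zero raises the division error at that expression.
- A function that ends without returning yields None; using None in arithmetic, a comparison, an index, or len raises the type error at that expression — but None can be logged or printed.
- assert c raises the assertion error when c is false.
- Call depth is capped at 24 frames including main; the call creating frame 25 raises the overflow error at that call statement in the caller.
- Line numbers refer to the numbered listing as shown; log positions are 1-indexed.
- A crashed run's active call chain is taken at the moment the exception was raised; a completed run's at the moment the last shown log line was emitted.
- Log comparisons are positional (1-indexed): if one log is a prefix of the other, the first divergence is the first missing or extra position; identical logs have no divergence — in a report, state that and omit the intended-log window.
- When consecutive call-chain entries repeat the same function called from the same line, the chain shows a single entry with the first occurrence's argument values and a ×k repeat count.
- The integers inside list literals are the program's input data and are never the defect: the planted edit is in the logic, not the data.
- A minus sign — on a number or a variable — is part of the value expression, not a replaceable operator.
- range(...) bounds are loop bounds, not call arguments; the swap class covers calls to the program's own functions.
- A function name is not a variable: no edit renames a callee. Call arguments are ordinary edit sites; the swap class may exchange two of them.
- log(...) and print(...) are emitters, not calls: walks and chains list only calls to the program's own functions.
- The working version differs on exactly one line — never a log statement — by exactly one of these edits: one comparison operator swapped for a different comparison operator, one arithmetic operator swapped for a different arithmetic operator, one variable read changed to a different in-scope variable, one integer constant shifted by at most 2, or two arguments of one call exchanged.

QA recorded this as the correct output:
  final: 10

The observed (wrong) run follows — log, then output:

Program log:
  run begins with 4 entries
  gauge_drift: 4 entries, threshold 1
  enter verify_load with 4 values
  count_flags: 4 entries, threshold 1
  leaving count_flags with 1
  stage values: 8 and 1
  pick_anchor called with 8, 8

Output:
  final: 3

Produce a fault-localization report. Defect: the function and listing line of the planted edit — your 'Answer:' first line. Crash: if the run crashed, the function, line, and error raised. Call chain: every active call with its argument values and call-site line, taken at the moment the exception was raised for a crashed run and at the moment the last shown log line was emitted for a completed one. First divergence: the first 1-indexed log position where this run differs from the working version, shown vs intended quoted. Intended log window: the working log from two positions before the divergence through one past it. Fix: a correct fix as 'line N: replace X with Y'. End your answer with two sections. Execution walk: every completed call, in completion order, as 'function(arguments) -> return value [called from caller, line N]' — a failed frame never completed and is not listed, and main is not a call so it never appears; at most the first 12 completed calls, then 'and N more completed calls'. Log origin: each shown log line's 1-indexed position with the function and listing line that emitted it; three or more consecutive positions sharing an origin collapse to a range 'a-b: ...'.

Answer: the defect is in gauge_drift at line 29.
The tell: Everything matches until log position 7, which reads 'pick_anchor called with 8, 8' in place of 'pick_anchor called with 8, 1'.
Call chain: main -> gauge_drift([1, 6, 6, 8], 1) (called at line 35) -> pick_anchor(8, 8) (called at line 29).
First divergence: position 7; shown 'pick_anchor called with 8, 8' vs intended 'pick_anchor called with 8, 1'.
Intended log window:
  5: leaving count_flags with 1
  6: stage values: 8 and 1
  7: pick_anchor called with 8, 1
Execution walk:
  verify_load([1, 6, 6, 8]) -> 8  [called from gauge_drift, line 26]
  count_flags([1, 6, 6, 8], 1) -> 1  [called from gauge_drift, line 27]
  pick_anchor(8, 8) -> 1  [called from gauge_drift, line 29]
  gauge_drift([1, 6, 6, 8], 1) -> 1  [called from main, line 35]
Log origins:
  1: emitted by main (line 34)
  2: emitted by gauge_drift (line 25)
  3: emitted by verify_load (line 2)
  4: emitted by count_flags (line 10)
  5: emitted by count_flags (line 15)
  6: emitted by gauge_drift (line 28)
  7: emitted by pick_anchor (line 19)
A correct fix: line 29: replace `pick_anchor(gap, gap)` with `pick_anchor(gap, slot)`.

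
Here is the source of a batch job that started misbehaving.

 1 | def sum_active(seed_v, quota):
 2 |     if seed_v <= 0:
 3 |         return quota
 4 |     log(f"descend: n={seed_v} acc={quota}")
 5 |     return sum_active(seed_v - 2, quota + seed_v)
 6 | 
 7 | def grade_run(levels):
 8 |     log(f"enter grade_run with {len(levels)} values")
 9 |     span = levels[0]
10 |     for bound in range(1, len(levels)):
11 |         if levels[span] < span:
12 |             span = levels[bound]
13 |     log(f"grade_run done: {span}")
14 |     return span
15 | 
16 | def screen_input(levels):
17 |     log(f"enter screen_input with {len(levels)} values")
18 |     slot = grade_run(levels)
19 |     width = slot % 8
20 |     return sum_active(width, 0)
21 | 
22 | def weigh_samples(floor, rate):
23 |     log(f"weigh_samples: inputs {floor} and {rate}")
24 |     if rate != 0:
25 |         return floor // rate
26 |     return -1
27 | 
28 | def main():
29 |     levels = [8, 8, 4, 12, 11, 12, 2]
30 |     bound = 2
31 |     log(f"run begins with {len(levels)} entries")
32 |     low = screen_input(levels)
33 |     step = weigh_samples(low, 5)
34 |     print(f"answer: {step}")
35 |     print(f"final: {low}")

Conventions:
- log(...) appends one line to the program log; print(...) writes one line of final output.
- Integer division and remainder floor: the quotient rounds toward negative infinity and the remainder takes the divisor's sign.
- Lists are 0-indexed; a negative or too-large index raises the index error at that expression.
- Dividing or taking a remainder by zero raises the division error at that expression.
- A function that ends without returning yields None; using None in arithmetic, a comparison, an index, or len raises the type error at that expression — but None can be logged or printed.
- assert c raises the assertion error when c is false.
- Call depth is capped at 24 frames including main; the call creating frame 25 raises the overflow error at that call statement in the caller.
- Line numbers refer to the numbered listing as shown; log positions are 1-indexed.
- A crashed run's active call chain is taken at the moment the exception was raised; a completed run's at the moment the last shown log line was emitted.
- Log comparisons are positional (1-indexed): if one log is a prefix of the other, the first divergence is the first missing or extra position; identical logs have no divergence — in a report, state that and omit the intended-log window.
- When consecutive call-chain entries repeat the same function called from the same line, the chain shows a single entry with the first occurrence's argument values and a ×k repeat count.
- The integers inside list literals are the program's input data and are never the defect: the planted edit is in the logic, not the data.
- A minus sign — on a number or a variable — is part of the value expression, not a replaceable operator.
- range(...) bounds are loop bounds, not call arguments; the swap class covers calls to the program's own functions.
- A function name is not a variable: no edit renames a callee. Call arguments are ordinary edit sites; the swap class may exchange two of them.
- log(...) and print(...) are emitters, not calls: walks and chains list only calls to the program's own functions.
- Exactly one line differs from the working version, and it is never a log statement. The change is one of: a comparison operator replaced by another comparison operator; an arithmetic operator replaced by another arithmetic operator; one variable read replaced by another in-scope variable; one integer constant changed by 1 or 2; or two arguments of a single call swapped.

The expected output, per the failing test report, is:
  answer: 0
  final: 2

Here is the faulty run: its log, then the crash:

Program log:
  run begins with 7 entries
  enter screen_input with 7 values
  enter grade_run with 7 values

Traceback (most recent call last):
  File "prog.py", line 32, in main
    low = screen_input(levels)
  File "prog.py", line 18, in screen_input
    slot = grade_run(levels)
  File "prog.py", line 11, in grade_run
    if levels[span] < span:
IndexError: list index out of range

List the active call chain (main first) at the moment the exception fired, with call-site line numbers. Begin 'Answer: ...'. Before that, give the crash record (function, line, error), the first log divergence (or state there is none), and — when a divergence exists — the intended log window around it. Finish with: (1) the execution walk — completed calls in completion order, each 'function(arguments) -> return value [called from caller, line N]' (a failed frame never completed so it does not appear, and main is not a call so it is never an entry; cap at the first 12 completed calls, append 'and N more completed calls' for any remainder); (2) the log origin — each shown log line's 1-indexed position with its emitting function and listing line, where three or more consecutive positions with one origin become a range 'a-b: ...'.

Answer: main -> screen_input (called at line 32) -> grade_run (called at line 18).
The tell: After 3 matching log lines the faulty run goes silent, while the working version continues with 'grade_run done: 2'.
Crash: grade_run, line 11, IndexError.
First divergence: position 4; the shown log stops at 3 lines while the working version next logs 'grade_run done: 2'.
Intended log window:
  2: enter screen_input with 7 values
  3: enter grade_run with 7 values
  4: grade_run done: 2
  5: descend: n=2 acc=0
Execution walk:
  (no call completed)
Log origin:
  1: logged in main at line 31
  2: logged in screen_input at line 17
  3: logged in grade_run at line 8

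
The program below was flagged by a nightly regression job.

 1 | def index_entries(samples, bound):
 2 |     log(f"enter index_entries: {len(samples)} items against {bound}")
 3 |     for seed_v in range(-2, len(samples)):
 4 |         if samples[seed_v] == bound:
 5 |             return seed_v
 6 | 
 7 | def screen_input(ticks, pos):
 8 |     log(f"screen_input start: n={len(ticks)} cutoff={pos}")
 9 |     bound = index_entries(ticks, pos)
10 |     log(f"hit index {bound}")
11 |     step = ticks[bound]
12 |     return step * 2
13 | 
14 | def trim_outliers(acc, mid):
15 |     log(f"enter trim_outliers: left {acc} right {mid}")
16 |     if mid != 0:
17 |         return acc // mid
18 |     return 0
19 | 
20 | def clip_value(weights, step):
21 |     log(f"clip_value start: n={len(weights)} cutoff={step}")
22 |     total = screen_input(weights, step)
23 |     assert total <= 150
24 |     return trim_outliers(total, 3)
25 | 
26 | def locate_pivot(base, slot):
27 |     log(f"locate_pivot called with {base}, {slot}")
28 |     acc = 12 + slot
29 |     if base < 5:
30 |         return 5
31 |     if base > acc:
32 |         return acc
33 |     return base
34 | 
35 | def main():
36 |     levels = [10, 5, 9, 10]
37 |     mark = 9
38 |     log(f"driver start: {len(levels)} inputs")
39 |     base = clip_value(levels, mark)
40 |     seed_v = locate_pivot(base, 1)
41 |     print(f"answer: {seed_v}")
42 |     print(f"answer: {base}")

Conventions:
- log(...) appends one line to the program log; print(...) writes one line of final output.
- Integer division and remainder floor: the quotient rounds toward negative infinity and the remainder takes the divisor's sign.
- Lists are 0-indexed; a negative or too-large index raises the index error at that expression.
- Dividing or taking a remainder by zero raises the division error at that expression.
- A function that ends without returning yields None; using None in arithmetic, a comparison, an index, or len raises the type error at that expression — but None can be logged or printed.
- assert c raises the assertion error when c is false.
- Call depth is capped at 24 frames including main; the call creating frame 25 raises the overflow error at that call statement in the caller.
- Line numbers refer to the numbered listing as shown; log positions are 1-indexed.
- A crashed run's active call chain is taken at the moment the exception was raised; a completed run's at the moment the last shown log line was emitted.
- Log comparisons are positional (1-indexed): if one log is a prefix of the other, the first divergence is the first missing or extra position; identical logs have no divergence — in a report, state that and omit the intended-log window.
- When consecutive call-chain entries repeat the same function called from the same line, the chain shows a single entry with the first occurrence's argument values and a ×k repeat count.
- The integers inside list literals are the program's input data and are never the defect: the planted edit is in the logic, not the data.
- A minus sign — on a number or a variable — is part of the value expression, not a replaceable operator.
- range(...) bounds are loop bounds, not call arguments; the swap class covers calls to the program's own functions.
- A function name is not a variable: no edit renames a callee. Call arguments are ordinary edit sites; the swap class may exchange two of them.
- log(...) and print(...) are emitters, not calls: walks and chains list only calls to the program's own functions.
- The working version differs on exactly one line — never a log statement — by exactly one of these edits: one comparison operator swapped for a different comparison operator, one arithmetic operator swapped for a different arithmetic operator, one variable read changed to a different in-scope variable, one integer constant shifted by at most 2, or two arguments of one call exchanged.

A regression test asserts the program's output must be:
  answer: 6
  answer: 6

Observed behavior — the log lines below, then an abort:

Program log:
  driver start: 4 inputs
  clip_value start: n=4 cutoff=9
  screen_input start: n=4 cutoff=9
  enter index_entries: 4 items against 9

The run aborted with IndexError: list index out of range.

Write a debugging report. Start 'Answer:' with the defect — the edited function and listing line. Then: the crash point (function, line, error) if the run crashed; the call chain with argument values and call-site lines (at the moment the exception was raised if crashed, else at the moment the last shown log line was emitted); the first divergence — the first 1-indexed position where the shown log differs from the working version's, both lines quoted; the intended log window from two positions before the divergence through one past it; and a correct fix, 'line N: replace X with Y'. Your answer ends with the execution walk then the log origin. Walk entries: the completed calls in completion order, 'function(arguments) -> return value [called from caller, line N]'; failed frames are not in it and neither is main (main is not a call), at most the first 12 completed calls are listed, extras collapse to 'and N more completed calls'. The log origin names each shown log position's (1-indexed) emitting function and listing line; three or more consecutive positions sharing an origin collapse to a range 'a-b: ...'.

Answer: the defect is in index_entries at line 3.
The tell: Only 4 log lines were emitted before the run died; the intended continuation was 'hit index 2'.
Crash: index_entries, line 4, IndexError.
Call chain: main -> clip_value([10, 5, 9, 10], 9) (called at line 39) -> screen_input([10, 5, 9, 10], 9) (called at line 22) -> index_entries([10, 5, 9, 10], 9) (called at line 9).
First divergence: position 5 — the faulty run's log ends after 4 lines; the working version continues with 'hit index 2'.
Intended log window:
  3: screen_input start: n=4 cutoff=9
  4: enter index_entries: 4 items against 9
  5: hit index 2
  6: enter trim_outliers: left 18 right 3
Execution walk:
  (no call completed)
Log line origins:
  1: emitted by main (line 38)
  2: emitted by clip_value (line 21)
  3: emitted by screen_input (line 8)
  4: emitted by index_entries (line 2)
A correct fix: line 3: replace `-2` with `0`.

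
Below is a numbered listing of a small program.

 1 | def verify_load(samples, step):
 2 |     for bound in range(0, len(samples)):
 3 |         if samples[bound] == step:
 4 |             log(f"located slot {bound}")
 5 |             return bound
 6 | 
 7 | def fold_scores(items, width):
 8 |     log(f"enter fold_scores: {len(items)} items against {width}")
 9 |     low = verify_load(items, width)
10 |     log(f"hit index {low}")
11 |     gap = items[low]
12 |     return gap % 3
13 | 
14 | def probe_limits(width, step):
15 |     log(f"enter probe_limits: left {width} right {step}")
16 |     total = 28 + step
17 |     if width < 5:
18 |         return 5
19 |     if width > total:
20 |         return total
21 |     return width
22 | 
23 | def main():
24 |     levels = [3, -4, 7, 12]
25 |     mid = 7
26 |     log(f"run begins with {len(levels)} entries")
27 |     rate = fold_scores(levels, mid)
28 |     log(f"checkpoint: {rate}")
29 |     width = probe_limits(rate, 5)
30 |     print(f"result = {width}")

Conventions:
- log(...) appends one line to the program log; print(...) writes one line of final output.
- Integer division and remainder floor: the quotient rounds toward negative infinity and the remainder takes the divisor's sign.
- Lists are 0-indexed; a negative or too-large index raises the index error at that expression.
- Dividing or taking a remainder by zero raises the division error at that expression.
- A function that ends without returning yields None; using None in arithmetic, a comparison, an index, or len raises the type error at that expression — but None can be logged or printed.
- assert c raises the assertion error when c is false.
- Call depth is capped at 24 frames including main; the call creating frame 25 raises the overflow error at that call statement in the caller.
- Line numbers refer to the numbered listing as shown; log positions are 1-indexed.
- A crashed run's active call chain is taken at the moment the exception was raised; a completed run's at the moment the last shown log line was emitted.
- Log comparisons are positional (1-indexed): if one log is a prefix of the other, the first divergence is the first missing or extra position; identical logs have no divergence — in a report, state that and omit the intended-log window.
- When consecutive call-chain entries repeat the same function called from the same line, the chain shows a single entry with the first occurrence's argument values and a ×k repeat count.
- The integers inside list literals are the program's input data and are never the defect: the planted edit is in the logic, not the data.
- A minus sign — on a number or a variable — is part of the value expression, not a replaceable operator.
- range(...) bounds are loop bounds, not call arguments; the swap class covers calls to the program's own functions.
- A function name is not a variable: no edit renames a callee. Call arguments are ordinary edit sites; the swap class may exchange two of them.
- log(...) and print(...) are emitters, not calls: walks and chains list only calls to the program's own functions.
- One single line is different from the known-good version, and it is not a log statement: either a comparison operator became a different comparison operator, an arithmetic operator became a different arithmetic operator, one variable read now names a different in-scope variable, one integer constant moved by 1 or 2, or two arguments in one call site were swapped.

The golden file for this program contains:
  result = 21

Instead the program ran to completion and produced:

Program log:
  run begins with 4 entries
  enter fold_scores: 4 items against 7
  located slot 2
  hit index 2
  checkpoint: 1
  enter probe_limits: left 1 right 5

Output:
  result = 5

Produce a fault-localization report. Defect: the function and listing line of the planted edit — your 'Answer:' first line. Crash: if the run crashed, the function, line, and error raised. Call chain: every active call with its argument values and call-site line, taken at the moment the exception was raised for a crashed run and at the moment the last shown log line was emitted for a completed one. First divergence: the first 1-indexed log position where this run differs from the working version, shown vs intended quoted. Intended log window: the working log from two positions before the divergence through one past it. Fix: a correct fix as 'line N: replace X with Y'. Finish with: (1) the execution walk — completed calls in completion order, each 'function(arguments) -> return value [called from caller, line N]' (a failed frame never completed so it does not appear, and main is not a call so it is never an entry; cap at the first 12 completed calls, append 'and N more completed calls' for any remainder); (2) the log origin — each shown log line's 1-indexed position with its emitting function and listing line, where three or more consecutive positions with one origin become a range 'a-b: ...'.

Answer: the defect is in fold_scores at line 12.
Core observation: Everything matches until log position 5, which reads 'checkpoint: 1' in place of 'checkpoint: 21'.
Call chain: main -> probe_limits(1, 5) (called at line 29).
First divergence: position 5; shown 'checkpoint: 1' vs intended 'checkpoint: 21'.
Intended log window:
  3: located slot 2
  4: hit index 2
  5: checkpoint: 21
  6: enter probe_limits: left 21 right 5
Execution walk:
  verify_load([3, -4, 7, 12], 7) -> 2  [called from fold_scores, line 9]
  fold_scores([3, -4, 7, 12], 7) -> 1  [called from main, line 27]
  probe_limits(1, 5) -> 5  [called from main, line 29]
Log origin:
  1: emitted by main (line 26)
  2: emitted by fold_scores (line 8)
  3: emitted by verify_load (line 4)
  4: emitted by fold_scores (line 10)
  5: emitted by main (line 28)
  6: emitted by probe_limits (line 15)
A correct fix: line 12: replace `%` with `*`.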